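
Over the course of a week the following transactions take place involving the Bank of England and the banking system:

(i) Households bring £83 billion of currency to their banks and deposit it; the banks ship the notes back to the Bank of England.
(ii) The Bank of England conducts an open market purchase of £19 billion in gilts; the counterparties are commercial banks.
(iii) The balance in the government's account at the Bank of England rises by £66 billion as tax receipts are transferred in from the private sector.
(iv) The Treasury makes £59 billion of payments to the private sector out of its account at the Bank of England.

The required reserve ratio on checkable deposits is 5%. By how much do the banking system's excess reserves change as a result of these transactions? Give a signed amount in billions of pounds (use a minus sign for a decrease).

Currency deposit £83 billion: reserves +£83B, deposits +£83B.
OMO purchase (from banks) £19 billion: reserves +£19B, deposits 0.
Government account inflow £66 billion: reserves −£66B, deposits −£66B.
Government spending £59 billion: reserves +£59B, deposits +£59B.
Totals: Δreserves = +£95B, Δdeposits = +£76B.
Δrequired reserves = 5% × +£76B = +£3.8B.
Δexcess reserves = Δreserves − Δrequired = +£95B − (+£3.8B) = +£91.2 billion.

+£91.2 billion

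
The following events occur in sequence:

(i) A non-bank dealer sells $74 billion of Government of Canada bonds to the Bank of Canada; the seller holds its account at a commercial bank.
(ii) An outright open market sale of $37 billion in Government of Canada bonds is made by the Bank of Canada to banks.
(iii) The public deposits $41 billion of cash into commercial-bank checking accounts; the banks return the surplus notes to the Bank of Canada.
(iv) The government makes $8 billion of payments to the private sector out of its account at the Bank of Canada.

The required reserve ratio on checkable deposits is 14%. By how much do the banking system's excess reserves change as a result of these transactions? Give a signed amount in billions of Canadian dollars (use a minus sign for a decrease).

+$68.78 billion

Asset purchase (from non-banks) $74 billion: reserves +$74B, deposits +$74B.
OMO sale (to banks) $37 billion: reserves −$37B, deposits 0.
Currency deposit $41 billion: reserves +$41B, deposits +$41B.
Government spending $8 billion: reserves +$8B, deposits +$8B.
Totals: Δreserves = +$86B, Δdeposits = +$123B.
Δrequired reserves = 14% × +$123B = +$17.22B.
Δexcess reserves = Δreserves − Δrequired = +$86B − (+$17.22B) = +$68.78 billion.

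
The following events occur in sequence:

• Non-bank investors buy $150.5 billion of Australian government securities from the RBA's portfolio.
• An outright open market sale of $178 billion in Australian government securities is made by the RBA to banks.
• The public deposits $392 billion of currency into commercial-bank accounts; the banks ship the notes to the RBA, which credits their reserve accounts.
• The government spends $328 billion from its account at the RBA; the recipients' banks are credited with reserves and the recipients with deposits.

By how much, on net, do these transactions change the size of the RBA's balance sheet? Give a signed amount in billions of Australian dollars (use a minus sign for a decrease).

-$328.5 billion

RBA balance sheet:
  Assets:      Securities −$328.5B
  Liabilities: Bank reserves +$391.5B, Currency in circulation −$392B, Government deposits −$328B
Change in total RBA assets = -$328.5 billion.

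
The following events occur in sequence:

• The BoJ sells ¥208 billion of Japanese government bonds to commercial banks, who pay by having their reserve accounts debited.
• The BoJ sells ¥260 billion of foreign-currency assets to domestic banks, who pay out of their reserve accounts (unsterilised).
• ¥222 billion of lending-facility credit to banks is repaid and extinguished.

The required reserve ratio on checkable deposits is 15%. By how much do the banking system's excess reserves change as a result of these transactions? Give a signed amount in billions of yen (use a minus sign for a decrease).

OMO sale (to banks) ¥208 billion: reserves −¥208B, deposits 0.
FX sale ¥260 billion: reserves −¥260B, deposits 0.
Discount-window repayment ¥222 billion: reserves −¥222B, deposits 0.
Totals: Δreserves = −¥690B, Δdeposits = 0.
Δrequired reserves = 15% × 0 = 0.
Δexcess reserves = Δreserves − Δrequired = −¥690B − (0) = -¥690 billion.

-¥690 billion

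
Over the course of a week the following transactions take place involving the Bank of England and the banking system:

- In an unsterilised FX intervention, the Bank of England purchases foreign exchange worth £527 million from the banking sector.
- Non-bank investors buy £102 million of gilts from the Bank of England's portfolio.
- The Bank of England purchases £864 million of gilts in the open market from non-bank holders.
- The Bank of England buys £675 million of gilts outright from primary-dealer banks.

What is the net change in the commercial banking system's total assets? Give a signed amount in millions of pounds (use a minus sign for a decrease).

FX purchase £527 million: just an asset swap on bank balance sheets → 0.
Asset sale (to non-banks) £102 million: bank balance sheets shrink → −£102M.
Asset purchase (from non-banks) £864 million: bank balance sheets expand → +£864M.
OMO purchase (from banks) £675 million: just an asset swap on bank balance sheets → 0.
Net: 0 − 102 + 864 + 0 = +£762 million.

+£762 million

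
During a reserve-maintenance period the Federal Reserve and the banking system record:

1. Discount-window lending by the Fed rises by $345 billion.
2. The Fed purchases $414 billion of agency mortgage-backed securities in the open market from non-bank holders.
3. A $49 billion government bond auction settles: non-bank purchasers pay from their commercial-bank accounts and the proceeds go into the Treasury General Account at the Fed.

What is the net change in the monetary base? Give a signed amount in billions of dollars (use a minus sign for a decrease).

Discount-window loan $345 billion: Fed balance sheet expands → +$345B.
Asset purchase (from non-banks) $414 billion: Fed balance sheet expands → +$414B.
Government account inflow $49 billion: reserves shift to a non-base liability → −$49B.
Net: 345 + 414 − 49 = +$710 billion.

+$710 billion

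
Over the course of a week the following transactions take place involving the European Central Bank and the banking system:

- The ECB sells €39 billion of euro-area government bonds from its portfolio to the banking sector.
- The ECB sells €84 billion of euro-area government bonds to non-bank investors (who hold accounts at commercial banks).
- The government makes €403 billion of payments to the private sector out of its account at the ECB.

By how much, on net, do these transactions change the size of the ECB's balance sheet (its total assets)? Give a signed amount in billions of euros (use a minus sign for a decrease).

ECB balance sheet:
  Assets:      Securities −€123B
  Liabilities: Bank reserves +€280B, Government deposits −€403B
Change in total ECB assets = -€123 billion.

-€123 billion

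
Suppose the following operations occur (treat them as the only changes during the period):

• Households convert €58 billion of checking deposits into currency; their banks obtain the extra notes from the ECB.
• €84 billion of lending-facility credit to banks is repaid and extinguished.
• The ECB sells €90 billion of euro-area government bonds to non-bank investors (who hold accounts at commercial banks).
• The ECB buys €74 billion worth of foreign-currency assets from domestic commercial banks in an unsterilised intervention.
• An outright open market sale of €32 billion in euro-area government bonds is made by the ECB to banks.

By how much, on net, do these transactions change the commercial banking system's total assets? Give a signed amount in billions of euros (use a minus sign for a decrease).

-€232 billion

Currency withdrawal €58 billion: bank balance sheets shrink → −€58B.
Discount-window repayment €84 billion: bank balance sheets shrink → −€84B.
Asset sale (to non-banks) €90 billion: bank balance sheets shrink → −€90B.
FX purchase €74 billion: just an asset swap on bank balance sheets → 0.
OMO sale (to banks) €32 billion: just an asset swap on bank balance sheets → 0.
Net: −58 − 84 − 90 + 0 + 0 = -€232 billion.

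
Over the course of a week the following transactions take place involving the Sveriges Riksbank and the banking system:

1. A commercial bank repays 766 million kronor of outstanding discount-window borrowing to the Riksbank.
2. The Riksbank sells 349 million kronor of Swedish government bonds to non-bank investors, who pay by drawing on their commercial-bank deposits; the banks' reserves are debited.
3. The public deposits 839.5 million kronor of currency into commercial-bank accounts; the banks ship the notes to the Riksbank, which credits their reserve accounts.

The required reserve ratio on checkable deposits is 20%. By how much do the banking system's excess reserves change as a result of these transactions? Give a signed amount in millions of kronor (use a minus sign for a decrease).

Discount-window repayment 766 million kronor: reserves −766M, deposits 0.
Asset sale (to non-banks) 349 million kronor: reserves −349M, deposits −349M.
Currency deposit 839.5 million kronor: reserves +839.5M, deposits +839.5M.
Totals: Δreserves = −275.5M, Δdeposits = +490.5M.
Δrequired reserves = 20% × +490.5M = +98.1M.
Δexcess reserves = Δreserves − Δrequired = −275.5M − (+98.1M) = -373.6 million.

-373.6 million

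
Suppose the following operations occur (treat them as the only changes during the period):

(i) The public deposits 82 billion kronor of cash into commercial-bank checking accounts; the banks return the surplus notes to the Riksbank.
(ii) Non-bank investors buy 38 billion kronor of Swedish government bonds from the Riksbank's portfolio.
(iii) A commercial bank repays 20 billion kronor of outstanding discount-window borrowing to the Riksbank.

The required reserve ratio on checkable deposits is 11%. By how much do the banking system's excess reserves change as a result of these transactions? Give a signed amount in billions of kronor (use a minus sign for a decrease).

+19.16 billion

Currency deposit 82 billion kronor: reserves +82B, deposits +82B.
Asset sale (to non-banks) 38 billion kronor: reserves −38B, deposits −38B.
Discount-window repayment 20 billion kronor: reserves −20B, deposits 0.
Totals: Δreserves = +24B, Δdeposits = +44B.
Δrequired reserves = 11% × +44B = +4.84B.
Δexcess reserves = Δreserves − Δrequired = +24B − (+4.84B) = +19.16 billion.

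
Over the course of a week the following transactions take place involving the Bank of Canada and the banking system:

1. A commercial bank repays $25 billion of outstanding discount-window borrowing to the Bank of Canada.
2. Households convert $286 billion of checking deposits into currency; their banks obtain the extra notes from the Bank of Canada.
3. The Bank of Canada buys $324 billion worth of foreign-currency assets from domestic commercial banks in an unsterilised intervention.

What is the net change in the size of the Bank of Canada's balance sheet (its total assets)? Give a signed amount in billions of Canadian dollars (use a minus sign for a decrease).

+$299 billion

Bank of Canada balance sheet:
  Assets:      Loans to banks −$25B, Foreign assets +$324B
  Liabilities: Bank reserves +$13B, Currency in circulation +$286B
Change in total Bank of Canada assets = +$299 billion.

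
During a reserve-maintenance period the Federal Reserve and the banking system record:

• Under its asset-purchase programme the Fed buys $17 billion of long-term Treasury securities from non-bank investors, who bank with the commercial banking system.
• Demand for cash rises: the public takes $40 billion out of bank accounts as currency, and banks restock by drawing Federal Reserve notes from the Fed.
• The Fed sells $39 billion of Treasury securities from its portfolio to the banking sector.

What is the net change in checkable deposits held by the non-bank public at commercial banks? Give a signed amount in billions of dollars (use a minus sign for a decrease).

-$23 billion

Asset purchase (from non-banks) $17 billion: non-bank counterparties' bank balances rise → +$17B.
Currency withdrawal $40 billion: non-bank counterparties' bank balances fall → −$40B.
OMO sale (to banks) $39 billion: the counterparty is a bank, so public deposits are unchanged → 0.
Net: 17 − 40 + 0 = -$23 billion.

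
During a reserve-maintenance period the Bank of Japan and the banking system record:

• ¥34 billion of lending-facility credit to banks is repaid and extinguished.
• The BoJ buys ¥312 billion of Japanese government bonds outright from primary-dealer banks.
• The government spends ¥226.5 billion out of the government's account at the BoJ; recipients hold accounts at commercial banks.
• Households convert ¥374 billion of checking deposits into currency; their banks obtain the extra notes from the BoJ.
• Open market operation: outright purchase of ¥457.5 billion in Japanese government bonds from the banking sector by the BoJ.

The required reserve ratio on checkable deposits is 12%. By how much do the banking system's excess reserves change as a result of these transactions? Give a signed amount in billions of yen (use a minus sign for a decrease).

+¥605.7 billion

Discount-window repayment ¥34 billion: reserves −¥34B, deposits 0.
OMO purchase (from banks) ¥312 billion: reserves +¥312B, deposits 0.
Government spending ¥226.5 billion: reserves +¥226.5B, deposits +¥226.5B.
Currency withdrawal ¥374 billion: reserves −¥374B, deposits −¥374B.
OMO purchase (from banks) ¥457.5 billion: reserves +¥457.5B, deposits 0.
Totals: Δreserves = +¥588B, Δdeposits = −¥147.5B.
Δrequired reserves = 12% × −¥147.5B = −¥17.7B.
Δexcess reserves = Δreserves − Δrequired = +¥588B − (−¥17.7B) = +¥605.7 billion.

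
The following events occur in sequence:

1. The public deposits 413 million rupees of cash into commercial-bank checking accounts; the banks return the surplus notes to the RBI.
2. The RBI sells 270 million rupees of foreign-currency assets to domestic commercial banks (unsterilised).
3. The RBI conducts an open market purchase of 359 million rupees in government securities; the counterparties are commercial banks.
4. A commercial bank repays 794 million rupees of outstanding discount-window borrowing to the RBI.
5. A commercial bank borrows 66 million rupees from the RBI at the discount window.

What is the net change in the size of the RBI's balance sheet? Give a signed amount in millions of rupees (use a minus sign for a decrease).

-639 million

RBI balance sheet:
  Assets:      Securities +359M, Loans to banks −728M, Foreign assets −270M
  Liabilities: Bank reserves −226M, Currency in circulation −413M
Change in total RBI assets = -639 million.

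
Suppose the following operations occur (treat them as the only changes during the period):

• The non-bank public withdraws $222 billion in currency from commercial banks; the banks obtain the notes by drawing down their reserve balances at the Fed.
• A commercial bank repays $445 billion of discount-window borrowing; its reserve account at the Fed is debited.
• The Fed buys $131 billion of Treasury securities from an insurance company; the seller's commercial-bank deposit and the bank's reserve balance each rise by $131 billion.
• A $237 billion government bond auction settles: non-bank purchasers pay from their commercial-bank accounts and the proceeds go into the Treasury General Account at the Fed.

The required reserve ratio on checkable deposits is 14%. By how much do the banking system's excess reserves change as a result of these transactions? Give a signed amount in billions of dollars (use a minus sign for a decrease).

-$727.08 billion

Currency withdrawal $222 billion: reserves −$222B, deposits −$222B.
Discount-window repayment $445 billion: reserves −$445B, deposits 0.
Asset purchase (from non-banks) $131 billion: reserves +$131B, deposits +$131B.
Government account inflow $237 billion: reserves −$237B, deposits −$237B.
Totals: Δreserves = −$773B, Δdeposits = −$328B.
Δrequired reserves = 14% × −$328B = −$45.92B.
Δexcess reserves = Δreserves − Δrequired = −$773B − (−$45.92B) = -$727.08 billion.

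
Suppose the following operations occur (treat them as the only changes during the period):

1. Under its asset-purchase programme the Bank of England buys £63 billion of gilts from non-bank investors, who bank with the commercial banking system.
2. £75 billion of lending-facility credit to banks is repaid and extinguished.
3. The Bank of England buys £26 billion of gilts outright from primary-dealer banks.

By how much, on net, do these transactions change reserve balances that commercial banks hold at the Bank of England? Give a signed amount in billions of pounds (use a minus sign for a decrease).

Bank of England balance sheet:
  Assets:      Securities +£89B, Loans to banks −£75B
  Liabilities: Bank reserves +£14B
Commercial banking system:
  Assets:      Reserves at CB +£14B, Securities −£26B
  Liabilities: Checkable deposits +£63B, Borrowings from CB −£75B
So the change in reserve balances that commercial banks hold at the Bank of England is +£14 billion.

+£14 billion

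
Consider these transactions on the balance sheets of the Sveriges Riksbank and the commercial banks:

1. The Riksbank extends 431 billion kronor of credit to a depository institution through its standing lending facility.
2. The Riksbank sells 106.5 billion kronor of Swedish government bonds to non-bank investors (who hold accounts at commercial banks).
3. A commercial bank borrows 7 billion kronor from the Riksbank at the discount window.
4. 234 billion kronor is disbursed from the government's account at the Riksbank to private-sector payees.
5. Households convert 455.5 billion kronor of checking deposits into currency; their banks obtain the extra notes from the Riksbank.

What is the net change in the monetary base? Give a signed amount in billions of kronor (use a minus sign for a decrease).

Riksbank balance sheet:
  Assets:      Securities −106.5B, Loans to banks +438B
  Liabilities: Bank reserves +110B, Currency in circulation +455.5B, Government deposits −234B
Commercial banking system:
  Assets:      Reserves at CB +110B
  Liabilities: Checkable deposits −328B, Borrowings from CB +438B
Monetary base = currency + reserves: +455.5B + (+110B) = +565.5 billion.

+565.5 billion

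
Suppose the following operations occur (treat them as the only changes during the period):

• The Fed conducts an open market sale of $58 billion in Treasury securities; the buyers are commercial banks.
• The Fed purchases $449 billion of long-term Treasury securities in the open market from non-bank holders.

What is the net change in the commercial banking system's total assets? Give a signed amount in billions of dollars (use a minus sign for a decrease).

+$449 billion

OMO sale (to banks) $58 billion: just an asset swap on bank balance sheets → 0.
Asset purchase (from non-banks) $449 billion: bank balance sheets expand → +$449B.
Net: 0 + 449 = +$449 billion.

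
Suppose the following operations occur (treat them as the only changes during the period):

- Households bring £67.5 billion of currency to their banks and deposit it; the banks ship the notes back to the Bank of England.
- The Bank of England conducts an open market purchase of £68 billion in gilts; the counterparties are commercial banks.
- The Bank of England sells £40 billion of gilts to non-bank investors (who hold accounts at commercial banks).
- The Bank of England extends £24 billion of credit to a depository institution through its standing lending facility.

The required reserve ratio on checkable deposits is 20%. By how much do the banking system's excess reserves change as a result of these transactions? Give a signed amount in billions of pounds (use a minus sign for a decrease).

Currency deposit £67.5 billion: reserves +£67.5B, deposits +£67.5B.
OMO purchase (from banks) £68 billion: reserves +£68B, deposits 0.
Asset sale (to non-banks) £40 billion: reserves −£40B, deposits −£40B.
Discount-window loan £24 billion: reserves +£24B, deposits 0.
Totals: Δreserves = +£119.5B, Δdeposits = +£27.5B.
Δrequired reserves = 20% × +£27.5B = +£5.5B.
Δexcess reserves = Δreserves − Δrequired = +£119.5B − (+£5.5B) = +£114 billion.

+£114 billion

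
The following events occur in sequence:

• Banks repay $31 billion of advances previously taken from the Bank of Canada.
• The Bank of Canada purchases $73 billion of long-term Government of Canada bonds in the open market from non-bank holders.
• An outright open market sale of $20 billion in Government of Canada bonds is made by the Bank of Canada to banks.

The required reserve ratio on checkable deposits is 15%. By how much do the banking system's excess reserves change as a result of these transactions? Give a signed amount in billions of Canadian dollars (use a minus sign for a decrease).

Discount-window repayment $31 billion: reserves −$31B, deposits 0.
Asset purchase (from non-banks) $73 billion: reserves +$73B, deposits +$73B.
OMO sale (to banks) $20 billion: reserves −$20B, deposits 0.
Totals: Δreserves = +$22B, Δdeposits = +$73B.
Δrequired reserves = 15% × +$73B = +$10.95B.
Δexcess reserves = Δreserves − Δrequired = +$22B − (+$10.95B) = +$11.05 billion.

+$11.05 billion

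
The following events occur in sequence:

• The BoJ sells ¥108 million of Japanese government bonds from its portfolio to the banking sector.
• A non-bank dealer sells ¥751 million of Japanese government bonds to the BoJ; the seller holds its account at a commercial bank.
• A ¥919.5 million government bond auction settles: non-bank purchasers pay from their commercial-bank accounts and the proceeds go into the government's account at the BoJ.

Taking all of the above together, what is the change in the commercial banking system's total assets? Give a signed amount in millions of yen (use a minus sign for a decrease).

BoJ balance sheet:
  Assets:      Securities +¥643M
  Liabilities: Bank reserves −¥276.5M, Government deposits +¥919.5M
Commercial banking system:
  Assets:      Reserves at CB −¥276.5M, Securities +¥108M
  Liabilities: Checkable deposits −¥168.5M
Change in total bank assets = -¥168.5 million.

-¥168.5 million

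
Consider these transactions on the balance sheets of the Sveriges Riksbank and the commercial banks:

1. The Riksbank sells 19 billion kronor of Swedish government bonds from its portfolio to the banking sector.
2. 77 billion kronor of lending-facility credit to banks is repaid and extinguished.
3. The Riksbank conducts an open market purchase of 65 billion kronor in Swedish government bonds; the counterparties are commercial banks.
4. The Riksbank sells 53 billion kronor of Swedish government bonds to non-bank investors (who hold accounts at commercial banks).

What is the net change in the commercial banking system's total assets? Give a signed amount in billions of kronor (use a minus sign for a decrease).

OMO sale (to banks) 19 billion kronor: just an asset swap on bank balance sheets → 0.
Discount-window repayment 77 billion kronor: bank balance sheets shrink → −77B.
OMO purchase (from banks) 65 billion kronor: just an asset swap on bank balance sheets → 0.
Asset sale (to non-banks) 53 billion kronor: bank balance sheets shrink → −53B.
Net: 0 − 77 + 0 − 53 = -130 billion.

-130 billion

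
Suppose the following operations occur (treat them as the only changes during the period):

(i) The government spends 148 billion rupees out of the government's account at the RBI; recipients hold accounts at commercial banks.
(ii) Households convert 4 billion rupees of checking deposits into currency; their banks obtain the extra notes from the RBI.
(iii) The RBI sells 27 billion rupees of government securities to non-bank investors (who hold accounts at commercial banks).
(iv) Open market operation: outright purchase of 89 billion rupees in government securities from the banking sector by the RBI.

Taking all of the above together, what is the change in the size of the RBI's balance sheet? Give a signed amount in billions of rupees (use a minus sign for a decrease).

Government spending 148 billion rupees: only the composition of liabilities changes → 0.
Currency withdrawal 4 billion rupees: only the composition of liabilities changes → 0.
Asset sale (to non-banks) 27 billion rupees: an RBI asset is shed → −27B.
OMO purchase (from banks) 89 billion rupees: an RBI asset is acquired → +89B.
Net: 0 + 0 − 27 + 89 = +62 billion.

+62 billion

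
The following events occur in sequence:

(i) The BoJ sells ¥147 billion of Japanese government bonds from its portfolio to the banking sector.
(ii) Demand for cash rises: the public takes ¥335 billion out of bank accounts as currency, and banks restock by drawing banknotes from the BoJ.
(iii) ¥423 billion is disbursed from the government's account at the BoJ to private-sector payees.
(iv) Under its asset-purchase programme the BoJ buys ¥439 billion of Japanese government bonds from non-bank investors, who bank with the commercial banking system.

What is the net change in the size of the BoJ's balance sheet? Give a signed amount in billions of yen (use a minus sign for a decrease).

BoJ balance sheet:
  Assets:      Securities +¥292B
  Liabilities: Bank reserves +¥380B, Currency in circulation +¥335B, Government deposits −¥423B
Change in total BoJ assets = +¥292 billion.

+¥292 billion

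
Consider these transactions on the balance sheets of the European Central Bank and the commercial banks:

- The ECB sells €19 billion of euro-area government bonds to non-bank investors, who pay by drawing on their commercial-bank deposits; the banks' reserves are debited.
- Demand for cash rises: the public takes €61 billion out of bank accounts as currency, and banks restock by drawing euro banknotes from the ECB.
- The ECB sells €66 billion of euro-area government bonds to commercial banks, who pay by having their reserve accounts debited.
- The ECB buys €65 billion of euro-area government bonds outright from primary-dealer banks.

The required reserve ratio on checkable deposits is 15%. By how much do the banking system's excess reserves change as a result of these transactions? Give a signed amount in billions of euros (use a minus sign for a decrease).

Asset sale (to non-banks) €19 billion: reserves −€19B, deposits −€19B.
Currency withdrawal €61 billion: reserves −€61B, deposits −€61B.
OMO sale (to banks) €66 billion: reserves −€66B, deposits 0.
OMO purchase (from banks) €65 billion: reserves +€65B, deposits 0.
Totals: Δreserves = −€81B, Δdeposits = −€80B.
Δrequired reserves = 15% × −€80B = −€12B.
Δexcess reserves = Δreserves − Δrequired = −€81B − (−€12B) = -€69 billion.

-€69 billion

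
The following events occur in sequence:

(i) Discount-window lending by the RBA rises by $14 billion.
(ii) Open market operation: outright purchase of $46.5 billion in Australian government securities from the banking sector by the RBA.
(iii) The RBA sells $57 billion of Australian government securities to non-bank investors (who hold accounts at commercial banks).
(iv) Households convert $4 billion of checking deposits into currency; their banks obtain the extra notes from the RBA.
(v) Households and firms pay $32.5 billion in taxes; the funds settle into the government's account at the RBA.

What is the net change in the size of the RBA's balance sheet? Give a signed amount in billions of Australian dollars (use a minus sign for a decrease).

+$3.5 billion

Discount-window loan $14 billion: an RBA asset is acquired → +$14B.
OMO purchase (from banks) $46.5 billion: an RBA asset is acquired → +$46.5B.
Asset sale (to non-banks) $57 billion: an RBA asset is shed → −$57B.
Currency withdrawal $4 billion: only the composition of liabilities changes → 0.
Government account inflow $32.5 billion: only the composition of liabilities changes → 0.
Net: 14 + 46.5 − 57 + 0 + 0 = +$3.5 billion.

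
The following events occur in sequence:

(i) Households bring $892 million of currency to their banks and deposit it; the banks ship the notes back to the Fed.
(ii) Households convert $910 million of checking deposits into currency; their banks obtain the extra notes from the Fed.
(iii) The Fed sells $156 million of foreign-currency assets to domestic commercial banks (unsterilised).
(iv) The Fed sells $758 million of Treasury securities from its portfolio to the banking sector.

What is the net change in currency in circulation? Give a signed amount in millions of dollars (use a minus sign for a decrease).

Currency deposit $892 million: notes return to the central bank → −$892M.
Currency withdrawal $910 million: notes leave the central bank → +$910M.
FX sale $156 million: no currency enters or leaves circulation → 0.
OMO sale (to banks) $758 million: no currency enters or leaves circulation → 0.
Net: −892 + 910 + 0 + 0 = +$18 million.

+$18 million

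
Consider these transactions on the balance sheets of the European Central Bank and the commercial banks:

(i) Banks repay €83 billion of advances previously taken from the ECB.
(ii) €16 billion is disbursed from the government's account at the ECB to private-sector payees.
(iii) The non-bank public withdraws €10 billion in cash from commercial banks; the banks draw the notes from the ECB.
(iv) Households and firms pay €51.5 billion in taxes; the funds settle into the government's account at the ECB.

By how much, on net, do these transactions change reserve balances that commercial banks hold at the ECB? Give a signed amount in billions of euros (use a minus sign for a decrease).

ECB balance sheet:
  Assets:      Loans to banks −€83B
  Liabilities: Bank reserves −€128.5B, Currency in circulation +€10B, Government deposits +€35.5B
Commercial banking system:
  Assets:      Reserves at CB −€128.5B
  Liabilities: Checkable deposits −€45.5B, Borrowings from CB −€83B
So the change in reserve balances that commercial banks hold at the ECB is -€128.5 billion.

-€128.5 billion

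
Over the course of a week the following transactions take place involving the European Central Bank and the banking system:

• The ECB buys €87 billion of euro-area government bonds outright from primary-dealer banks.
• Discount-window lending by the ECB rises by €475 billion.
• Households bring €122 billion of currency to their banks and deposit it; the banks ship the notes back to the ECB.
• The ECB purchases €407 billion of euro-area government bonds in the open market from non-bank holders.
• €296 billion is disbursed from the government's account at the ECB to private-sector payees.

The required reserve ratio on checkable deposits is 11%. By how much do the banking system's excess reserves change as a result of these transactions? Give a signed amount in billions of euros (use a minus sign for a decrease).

OMO purchase (from banks) €87 billion: reserves +€87B, deposits 0.
Discount-window loan €475 billion: reserves +€475B, deposits 0.
Currency deposit €122 billion: reserves +€122B, deposits +€122B.
Asset purchase (from non-banks) €407 billion: reserves +€407B, deposits +€407B.
Government spending €296 billion: reserves +€296B, deposits +€296B.
Totals: Δreserves = +€1387B, Δdeposits = +€825B.
Δrequired reserves = 11% × +€825B = +€90.75B.
Δexcess reserves = Δreserves − Δrequired = +€1387B − (+€90.75B) = +€1296.25 billion.

+€1296.25 billion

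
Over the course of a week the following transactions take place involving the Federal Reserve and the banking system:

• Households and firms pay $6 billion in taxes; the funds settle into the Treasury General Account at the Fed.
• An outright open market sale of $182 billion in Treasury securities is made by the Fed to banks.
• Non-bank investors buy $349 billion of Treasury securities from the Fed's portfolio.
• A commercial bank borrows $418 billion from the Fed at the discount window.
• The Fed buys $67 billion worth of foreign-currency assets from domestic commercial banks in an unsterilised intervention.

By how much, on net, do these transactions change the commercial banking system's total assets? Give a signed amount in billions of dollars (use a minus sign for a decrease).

+$63 billion

Government account inflow $6 billion: bank balance sheets shrink → −$6B.
OMO sale (to banks) $182 billion: just an asset swap on bank balance sheets → 0.
Asset sale (to non-banks) $349 billion: bank balance sheets shrink → −$349B.
Discount-window loan $418 billion: bank balance sheets expand → +$418B.
FX purchase $67 billion: just an asset swap on bank balance sheets → 0.
Net: −6 + 0 − 349 + 418 + 0 = +$63 billion.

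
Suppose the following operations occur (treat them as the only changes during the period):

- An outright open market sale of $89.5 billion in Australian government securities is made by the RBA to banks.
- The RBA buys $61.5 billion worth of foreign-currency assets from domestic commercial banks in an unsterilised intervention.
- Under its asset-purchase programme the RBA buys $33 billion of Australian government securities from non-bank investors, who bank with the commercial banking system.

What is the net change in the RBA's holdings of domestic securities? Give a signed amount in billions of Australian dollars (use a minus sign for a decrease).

OMO sale (to banks) $89.5 billion: securities removed from the RBA's portfolio → −$89.5B.
FX purchase $61.5 billion: the RBA's securities portfolio is untouched → 0.
Asset purchase (from non-banks) $33 billion: securities added to the RBA's portfolio → +$33B.
Net: −89.5 + 0 + 33 = -$56.5 billion.

-$56.5 billion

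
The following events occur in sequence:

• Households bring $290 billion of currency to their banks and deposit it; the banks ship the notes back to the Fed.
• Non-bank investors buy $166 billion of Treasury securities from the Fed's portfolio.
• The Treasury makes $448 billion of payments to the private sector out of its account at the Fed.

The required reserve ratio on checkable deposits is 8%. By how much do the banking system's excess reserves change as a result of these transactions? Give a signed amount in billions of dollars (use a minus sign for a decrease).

Currency deposit $290 billion: reserves +$290B, deposits +$290B.
Asset sale (to non-banks) $166 billion: reserves −$166B, deposits −$166B.
Government spending $448 billion: reserves +$448B, deposits +$448B.
Totals: Δreserves = +$572B, Δdeposits = +$572B.
Δrequired reserves = 8% × +$572B = +$45.76B.
Δexcess reserves = Δreserves − Δrequired = +$572B − (+$45.76B) = +$526.24 billion.

+$526.24 billion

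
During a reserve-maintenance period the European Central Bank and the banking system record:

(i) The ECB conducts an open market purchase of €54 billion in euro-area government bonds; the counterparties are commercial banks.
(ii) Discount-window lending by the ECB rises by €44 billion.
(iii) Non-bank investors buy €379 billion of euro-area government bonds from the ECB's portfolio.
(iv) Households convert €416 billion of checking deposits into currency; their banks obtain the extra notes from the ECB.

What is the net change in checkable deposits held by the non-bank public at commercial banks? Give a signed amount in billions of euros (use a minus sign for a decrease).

-€795 billion

ECB balance sheet:
  Assets:      Securities −€325B, Loans to banks +€44B
  Liabilities: Bank reserves −€697B, Currency in circulation +€416B
Commercial banking system:
  Assets:      Reserves at CB −€697B, Securities −€54B
  Liabilities: Checkable deposits −€795B, Borrowings from CB +€44B
So the change in checkable deposits held by the non-bank public at commercial banks is -€795 billion.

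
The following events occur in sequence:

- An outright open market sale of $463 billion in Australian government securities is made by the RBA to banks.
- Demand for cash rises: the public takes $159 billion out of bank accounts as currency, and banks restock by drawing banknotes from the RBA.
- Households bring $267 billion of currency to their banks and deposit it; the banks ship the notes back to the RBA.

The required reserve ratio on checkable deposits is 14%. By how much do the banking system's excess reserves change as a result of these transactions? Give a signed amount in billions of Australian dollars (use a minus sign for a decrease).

-$370.12 billion

OMO sale (to banks) $463 billion: reserves −$463B, deposits 0.
Currency withdrawal $159 billion: reserves −$159B, deposits −$159B.
Currency deposit $267 billion: reserves +$267B, deposits +$267B.
Totals: Δreserves = −$355B, Δdeposits = +$108B.
Δrequired reserves = 14% × +$108B = +$15.12B.
Δexcess reserves = Δreserves − Δrequired = −$355B − (+$15.12B) = -$370.12 billion.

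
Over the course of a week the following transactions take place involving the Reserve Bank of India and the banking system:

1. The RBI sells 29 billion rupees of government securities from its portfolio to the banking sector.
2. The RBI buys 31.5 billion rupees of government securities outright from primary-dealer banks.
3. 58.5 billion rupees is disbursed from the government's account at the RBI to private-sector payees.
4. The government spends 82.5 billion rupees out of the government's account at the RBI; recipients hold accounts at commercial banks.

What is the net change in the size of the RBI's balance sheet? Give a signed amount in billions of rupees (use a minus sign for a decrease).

RBI balance sheet:
  Assets:      Securities +2.5B
  Liabilities: Bank reserves +143.5B, Government deposits −141B
Change in total RBI assets = +2.5 billion.

+2.5 billion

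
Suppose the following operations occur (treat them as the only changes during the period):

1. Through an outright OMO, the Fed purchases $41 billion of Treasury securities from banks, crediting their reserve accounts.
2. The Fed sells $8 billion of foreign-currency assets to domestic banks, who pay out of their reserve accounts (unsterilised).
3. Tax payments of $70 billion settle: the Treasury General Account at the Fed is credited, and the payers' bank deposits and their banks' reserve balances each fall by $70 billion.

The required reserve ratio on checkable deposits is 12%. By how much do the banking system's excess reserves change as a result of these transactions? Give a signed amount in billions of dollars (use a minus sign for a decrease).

-$28.6 billion

OMO purchase (from banks) $41 billion: reserves +$41B, deposits 0.
FX sale $8 billion: reserves −$8B, deposits 0.
Government account inflow $70 billion: reserves −$70B, deposits −$70B.
Totals: Δreserves = −$37B, Δdeposits = −$70B.
Δrequired reserves = 12% × −$70B = −$8.4B.
Δexcess reserves = Δreserves − Δrequired = −$37B − (−$8.4B) = -$28.6 billion.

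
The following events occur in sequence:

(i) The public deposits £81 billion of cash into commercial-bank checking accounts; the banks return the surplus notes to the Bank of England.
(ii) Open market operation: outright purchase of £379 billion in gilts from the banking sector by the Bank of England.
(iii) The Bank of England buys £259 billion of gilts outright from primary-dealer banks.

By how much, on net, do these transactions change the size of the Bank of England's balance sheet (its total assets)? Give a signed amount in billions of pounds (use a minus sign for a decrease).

+£638 billion

Currency deposit £81 billion: only the composition of liabilities changes → 0.
OMO purchase (from banks) £379 billion: a Bank of England asset is acquired → +£379B.
OMO purchase (from banks) £259 billion: a Bank of England asset is acquired → +£259B.
Net: 0 + 379 + 259 = +£638 billion.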